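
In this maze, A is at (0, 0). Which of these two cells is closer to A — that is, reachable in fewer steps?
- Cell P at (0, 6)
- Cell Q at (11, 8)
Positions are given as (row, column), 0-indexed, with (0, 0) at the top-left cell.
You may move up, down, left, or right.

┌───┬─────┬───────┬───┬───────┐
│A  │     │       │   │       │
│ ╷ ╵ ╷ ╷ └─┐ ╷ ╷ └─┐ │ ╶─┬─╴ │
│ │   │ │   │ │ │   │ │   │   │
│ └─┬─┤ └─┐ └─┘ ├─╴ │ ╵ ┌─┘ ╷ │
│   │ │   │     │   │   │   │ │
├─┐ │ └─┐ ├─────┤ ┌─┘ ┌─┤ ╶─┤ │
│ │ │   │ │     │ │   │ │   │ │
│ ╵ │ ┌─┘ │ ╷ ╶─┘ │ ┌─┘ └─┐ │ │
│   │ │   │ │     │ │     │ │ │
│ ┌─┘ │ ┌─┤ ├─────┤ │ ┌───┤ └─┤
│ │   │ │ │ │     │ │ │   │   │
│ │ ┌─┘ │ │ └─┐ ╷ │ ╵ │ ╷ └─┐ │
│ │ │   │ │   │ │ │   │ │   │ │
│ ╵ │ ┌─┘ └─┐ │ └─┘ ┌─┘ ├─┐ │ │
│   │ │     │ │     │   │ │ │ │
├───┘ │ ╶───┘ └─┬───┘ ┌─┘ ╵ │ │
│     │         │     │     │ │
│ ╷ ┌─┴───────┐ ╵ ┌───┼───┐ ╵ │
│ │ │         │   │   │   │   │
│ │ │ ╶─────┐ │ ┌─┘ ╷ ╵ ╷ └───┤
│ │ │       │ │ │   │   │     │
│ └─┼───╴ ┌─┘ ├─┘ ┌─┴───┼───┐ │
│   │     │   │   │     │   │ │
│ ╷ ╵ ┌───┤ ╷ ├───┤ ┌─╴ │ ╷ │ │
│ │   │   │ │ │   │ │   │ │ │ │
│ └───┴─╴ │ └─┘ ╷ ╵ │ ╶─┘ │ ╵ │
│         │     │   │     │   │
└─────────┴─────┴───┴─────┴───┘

Shortest path A → P at (0, 6): 14 steps
Shortest path A → Q at (11, 8): 75 steps

P is closer (14 steps vs 75 steps).

Path to P:

┌───┬─────┬───────┬───┬───────┐
│A ↓│↱ → ↓│  P ↰  │   │       │
│ ╷ ╵ ╷ ╷ └─┐ ╷ ╷ └─┐ │ ╶─┬─╴ │
│ │↳ ↑│ │↳ ↓│ │↑│   │ │   │   │
│ └─┬─┤ └─┐ └─┘ ├─╴ │ ╵ ┌─┘ ╷ │
│   │ │   │↳ → ↑│   │   │   │ │
├─┐ │ └─┐ ├─────┤ ┌─┘ ┌─┤ ╶─┤ │
│ │ │   │ │     │ │   │ │   │ │
│ ╵ │ ┌─┘ │ ╷ ╶─┘ │ ┌─┘ └─┐ │ │
│   │ │   │ │     │ │     │ │ │
│ ┌─┘ │ ┌─┤ ├─────┤ │ ┌───┤ └─┤
│ │   │ │ │ │     │ │ │   │   │
│ │ ┌─┘ │ │ └─┐ ╷ │ ╵ │ ╷ └─┐ │
│ │ │   │ │   │ │ │   │ │   │ │
│ ╵ │ ┌─┘ └─┐ │ └─┘ ┌─┘ ├─┐ │ │
│   │ │     │ │     │   │ │ │ │
├───┘ │ ╶───┘ └─┬───┘ ┌─┘ ╵ │ │
│     │         │     │     │ │
│ ╷ ┌─┴───────┐ ╵ ┌───┼───┐ ╵ │
│ │ │         │   │   │   │   │
│ │ │ ╶─────┐ │ ┌─┘ ╷ ╵ ╷ └───┤
│ │ │       │ │ │   │   │     │
│ └─┼───╴ ┌─┘ ├─┘ ┌─┴───┼───┐ │
│   │     │   │   │     │   │ │
│ ╷ ╵ ┌───┤ ╷ ├───┤ ┌─╴ │ ╷ │ │
│ │   │   │ │ │   │ │   │ │ │ │
│ └───┴─╴ │ └─┘ ╷ ╵ │ ╶─┘ │ ╵ │
│         │     │   │     │   │
└─────────┴─────┴───┴─────┴───┘

Path to Q:

┌───┬─────┬───────┬───┬───────┐
│A ↓│↱ ↓  │       │   │       │
│ ╷ ╵ ╷ ╷ └─┐ ╷ ╷ └─┐ │ ╶─┬─╴ │
│ │↳ ↑│↓│   │ │ │   │ │   │   │
│ └─┬─┤ └─┐ └─┘ ├─╴ │ ╵ ┌─┘ ╷ │
│   │ │↳ ↓│     │   │   │   │ │
├─┐ │ └─┐ ├─────┤ ┌─┘ ┌─┤ ╶─┤ │
│ │ │   │↓│     │ │   │ │   │ │
│ ╵ │ ┌─┘ │ ╷ ╶─┘ │ ┌─┘ └─┐ │ │
│   │ │↓ ↲│ │     │ │     │ │ │
│ ┌─┘ │ ┌─┤ ├─────┤ │ ┌───┤ └─┤
│ │   │↓│ │ │     │ │ │   │   │
│ │ ┌─┘ │ │ └─┐ ╷ │ ╵ │ ╷ └─┐ │
│ │ │↓ ↲│ │   │ │ │   │ │   │ │
│ ╵ │ ┌─┘ └─┐ │ └─┘ ┌─┘ ├─┐ │ │
│   │↓│     │ │     │   │ │ │ │
├───┘ │ ╶───┘ └─┬───┘ ┌─┘ ╵ │ │
│↓ ← ↲│         │     │     │ │
│ ╷ ┌─┴───────┐ ╵ ┌───┼───┐ ╵ │
│↓│ │↱ → → → ↓│   │↓ ↰│↓ ↰│   │
│ │ │ ╶─────┐ │ ┌─┘ ╷ ╵ ╷ └───┤
│↓│ │↑ ← ↰  │↓│ │↓ ↲│↑ ↲│↑ ← ↰│
│ └─┼───╴ ┌─┘ ├─┘ ┌─┴───┼───┐ │
│↳ ↓│↱ → ↑│↓ ↲│  Q│↱ → ↓│↱ ↓│↑│
│ ╷ ╵ ┌───┤ ╷ ├───┤ ┌─╴ │ ╷ │ │
│ │↳ ↑│   │↓│ │↱ ↓│↑│↓ ↲│↑│↓│↑│
│ └───┴─╴ │ └─┘ ╷ ╵ │ ╶─┘ │ ╵ │
│         │↳ → ↑│↳ ↑│↳ → ↑│↳ ↑│
└─────────┴─────┴───┴─────┴───┘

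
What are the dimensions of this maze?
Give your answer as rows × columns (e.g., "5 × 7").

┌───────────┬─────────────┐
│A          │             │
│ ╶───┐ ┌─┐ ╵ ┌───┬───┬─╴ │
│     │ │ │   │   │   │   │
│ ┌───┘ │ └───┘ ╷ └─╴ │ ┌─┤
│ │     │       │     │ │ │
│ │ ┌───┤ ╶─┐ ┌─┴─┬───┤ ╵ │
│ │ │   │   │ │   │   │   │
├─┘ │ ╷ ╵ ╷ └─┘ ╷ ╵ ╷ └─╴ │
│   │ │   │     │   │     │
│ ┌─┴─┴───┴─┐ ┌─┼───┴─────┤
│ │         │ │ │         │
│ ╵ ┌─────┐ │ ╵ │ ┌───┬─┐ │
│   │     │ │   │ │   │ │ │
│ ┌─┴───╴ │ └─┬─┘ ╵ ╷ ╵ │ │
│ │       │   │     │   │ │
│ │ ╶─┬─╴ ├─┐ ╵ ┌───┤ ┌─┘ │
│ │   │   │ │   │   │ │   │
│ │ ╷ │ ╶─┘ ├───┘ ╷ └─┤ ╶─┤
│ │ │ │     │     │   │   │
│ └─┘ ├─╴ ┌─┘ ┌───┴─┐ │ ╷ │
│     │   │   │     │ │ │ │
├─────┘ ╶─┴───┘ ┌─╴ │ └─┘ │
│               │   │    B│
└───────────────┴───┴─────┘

Counting the maze dimensions:
Rows (vertical): 12
Columns (horizontal): 13
Dimensions: 12 × 13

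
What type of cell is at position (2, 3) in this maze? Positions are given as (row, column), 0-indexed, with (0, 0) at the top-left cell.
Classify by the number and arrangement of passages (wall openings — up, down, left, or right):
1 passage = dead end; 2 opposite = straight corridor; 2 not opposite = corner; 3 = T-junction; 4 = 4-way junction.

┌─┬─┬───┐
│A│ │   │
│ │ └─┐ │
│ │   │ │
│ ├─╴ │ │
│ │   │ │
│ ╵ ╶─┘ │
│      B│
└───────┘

Checking cell at (2, 3):
Number of passages: 2
Cell type: straight corridor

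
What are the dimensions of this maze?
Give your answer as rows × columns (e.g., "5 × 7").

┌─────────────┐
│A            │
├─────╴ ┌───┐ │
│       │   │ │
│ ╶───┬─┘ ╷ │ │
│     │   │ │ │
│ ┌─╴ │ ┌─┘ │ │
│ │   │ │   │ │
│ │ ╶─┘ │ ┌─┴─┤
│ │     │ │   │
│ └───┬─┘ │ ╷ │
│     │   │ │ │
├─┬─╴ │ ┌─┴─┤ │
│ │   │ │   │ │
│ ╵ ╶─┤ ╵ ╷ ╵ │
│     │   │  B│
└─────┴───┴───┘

Counting the maze dimensions:
Rows (vertical): 8
Columns (horizontal): 7
Dimensions: 8 × 7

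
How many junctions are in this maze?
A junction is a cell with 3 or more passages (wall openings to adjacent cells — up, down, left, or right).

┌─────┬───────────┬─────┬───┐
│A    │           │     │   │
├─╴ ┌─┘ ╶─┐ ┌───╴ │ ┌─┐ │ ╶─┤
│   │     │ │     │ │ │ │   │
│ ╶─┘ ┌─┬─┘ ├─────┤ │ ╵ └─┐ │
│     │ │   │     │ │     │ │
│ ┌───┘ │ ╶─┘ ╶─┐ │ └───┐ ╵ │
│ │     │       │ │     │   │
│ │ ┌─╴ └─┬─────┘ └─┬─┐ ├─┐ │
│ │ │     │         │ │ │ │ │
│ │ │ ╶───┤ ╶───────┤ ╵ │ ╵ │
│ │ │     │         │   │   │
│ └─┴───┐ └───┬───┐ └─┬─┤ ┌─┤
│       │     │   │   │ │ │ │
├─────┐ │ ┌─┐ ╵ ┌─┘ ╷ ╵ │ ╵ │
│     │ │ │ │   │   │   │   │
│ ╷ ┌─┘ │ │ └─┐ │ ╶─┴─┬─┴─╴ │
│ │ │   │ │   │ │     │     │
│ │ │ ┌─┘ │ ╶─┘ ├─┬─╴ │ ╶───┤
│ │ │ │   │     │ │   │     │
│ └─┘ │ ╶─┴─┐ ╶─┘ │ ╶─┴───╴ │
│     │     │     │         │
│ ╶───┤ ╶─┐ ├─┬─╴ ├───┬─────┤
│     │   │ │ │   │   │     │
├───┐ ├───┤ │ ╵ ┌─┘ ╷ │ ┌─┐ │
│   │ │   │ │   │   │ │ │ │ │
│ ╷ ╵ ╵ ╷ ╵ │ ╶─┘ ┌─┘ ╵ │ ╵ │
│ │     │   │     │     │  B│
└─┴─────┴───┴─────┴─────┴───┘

Checking each cell for number of passages:

Junctions found (3+ passages):
  (0, 1): 3 passages
  (0, 5): 3 passages
  (1, 3): 3 passages
  (2, 0): 3 passages
  (2, 11): 3 passages
  (3, 3): 3 passages
  (3, 6): 3 passages
  (3, 13): 3 passages
  (4, 3): 3 passages
  (4, 8): 3 passages
  (5, 12): 3 passages
  (6, 4): 3 passages
  (6, 9): 3 passages
  (7, 1): 3 passages
  (7, 7): 3 passages
  (7, 13): 3 passages
  (8, 5): 3 passages
  (9, 6): 3 passages
  (10, 0): 3 passages
  (10, 3): 3 passages
  (10, 8): 3 passages
  (12, 6): 3 passages
  (13, 2): 3 passages
  (13, 10): 3 passages
Total junctions: 24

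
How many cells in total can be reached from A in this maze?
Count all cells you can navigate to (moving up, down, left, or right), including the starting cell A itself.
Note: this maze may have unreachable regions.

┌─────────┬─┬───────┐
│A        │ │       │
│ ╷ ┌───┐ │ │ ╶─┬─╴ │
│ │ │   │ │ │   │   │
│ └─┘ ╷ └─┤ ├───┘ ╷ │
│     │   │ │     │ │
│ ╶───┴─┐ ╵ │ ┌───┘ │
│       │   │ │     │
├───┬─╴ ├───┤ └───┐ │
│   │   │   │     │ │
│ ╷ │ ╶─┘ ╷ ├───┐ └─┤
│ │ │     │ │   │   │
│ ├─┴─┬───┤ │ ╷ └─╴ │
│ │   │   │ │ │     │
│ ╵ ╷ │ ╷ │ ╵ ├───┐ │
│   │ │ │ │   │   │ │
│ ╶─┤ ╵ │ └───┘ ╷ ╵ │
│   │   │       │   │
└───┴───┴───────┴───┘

Using BFS/flood-fill to find all reachable cells from A:
Maze size: 9 × 10 = 90 total cells
All cells are reachable — the maze is fully connected.
Reachable cells: 90

Reachable region (· marks reachable cells):

┌─────────┬─┬───────┐
│A · · · ·│·│· · · ·│
│ ╷ ┌───┐ │ │ ╶─┬─╴ │
│·│·│· ·│·│·│· ·│· ·│
│ └─┘ ╷ └─┤ ├───┘ ╷ │
│· · ·│· ·│·│· · ·│·│
│ ╶───┴─┐ ╵ │ ┌───┘ │
│· · · ·│· ·│·│· · ·│
├───┬─╴ ├───┤ └───┐ │
│· ·│· ·│· ·│· · ·│·│
│ ╷ │ ╶─┘ ╷ ├───┐ └─┤
│·│·│· · ·│·│· ·│· ·│
│ ├─┴─┬───┤ │ ╷ └─╴ │
│·│· ·│· ·│·│·│· · ·│
│ ╵ ╷ │ ╷ │ ╵ ├───┐ │
│· ·│·│·│·│· ·│· ·│·│
│ ╶─┤ ╵ │ └───┘ ╷ ╵ │
│· ·│· ·│· · · ·│· ·│
└───┴───┴───────┴───┘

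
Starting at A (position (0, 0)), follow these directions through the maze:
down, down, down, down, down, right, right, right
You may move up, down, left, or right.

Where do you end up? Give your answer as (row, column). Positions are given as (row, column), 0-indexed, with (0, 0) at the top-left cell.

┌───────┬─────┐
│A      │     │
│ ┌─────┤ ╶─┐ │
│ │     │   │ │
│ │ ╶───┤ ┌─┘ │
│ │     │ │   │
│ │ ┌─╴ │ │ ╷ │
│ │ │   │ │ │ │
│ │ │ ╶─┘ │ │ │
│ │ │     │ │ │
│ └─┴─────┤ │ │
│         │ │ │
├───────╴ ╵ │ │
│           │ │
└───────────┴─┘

Following directions step by step:
Start: (0, 0)
  down: (0, 0) → (1, 0)
  down: (1, 0) → (2, 0)
  down: (2, 0) → (3, 0)
  down: (3, 0) → (4, 0)
  down: (4, 0) → (5, 0)
  right: (5, 0) → (5, 1)
  right: (5, 1) → (5, 2)
  right: (5, 2) → (5, 3)
Final position: (5, 3)

Path taken:

┌───────┬─────┐
│A      │     │
│ ┌─────┤ ╶─┐ │
│↓│     │   │ │
│ │ ╶───┤ ┌─┘ │
│↓│     │ │   │
│ │ ┌─╴ │ │ ╷ │
│↓│ │   │ │ │ │
│ │ │ ╶─┘ │ │ │
│↓│ │     │ │ │
│ └─┴─────┤ │ │
│↳ → → B  │ │ │
├───────╴ ╵ │ │
│           │ │
└───────────┴─┘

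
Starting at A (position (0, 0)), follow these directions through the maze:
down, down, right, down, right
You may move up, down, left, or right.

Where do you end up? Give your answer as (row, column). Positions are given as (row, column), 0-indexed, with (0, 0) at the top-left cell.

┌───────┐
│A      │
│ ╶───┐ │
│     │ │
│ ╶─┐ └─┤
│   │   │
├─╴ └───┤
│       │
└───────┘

Following directions step by step:
Start: (0, 0)
  down: (0, 0) → (1, 0)
  down: (1, 0) → (2, 0)
  right: (2, 0) → (2, 1)
  down: (2, 1) → (3, 1)
  right: (3, 1) → (3, 2)
Final position: (3, 2)

Path taken:

┌───────┐
│A      │
│ ╶───┐ │
│↓    │ │
│ ╶─┐ └─┤
│↳ ↓│   │
├─╴ └───┤
│  ↳ B  │
└───────┘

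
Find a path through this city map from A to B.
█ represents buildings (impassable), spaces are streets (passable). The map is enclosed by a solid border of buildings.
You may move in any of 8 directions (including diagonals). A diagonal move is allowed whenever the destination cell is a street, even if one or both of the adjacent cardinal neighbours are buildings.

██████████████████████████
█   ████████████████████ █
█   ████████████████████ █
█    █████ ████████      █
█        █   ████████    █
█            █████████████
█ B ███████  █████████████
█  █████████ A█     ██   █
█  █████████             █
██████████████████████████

Finding the shortest path from A to B:
Movement: 8-directional
Path length: 11 steps
Directions: left → up-left → up-left → left → left → left → left → left → left → left → down-left

Solution:

██████████████████████████
█   ████████████████████ █
█   ████████████████████ █
█    █████ ████████      █
█        █   ████████    █
█  ↙←←←←←←←  █████████████
█ B ███████↖ █████████████
█  █████████↖A█     ██   █
█  █████████             █
██████████████████████████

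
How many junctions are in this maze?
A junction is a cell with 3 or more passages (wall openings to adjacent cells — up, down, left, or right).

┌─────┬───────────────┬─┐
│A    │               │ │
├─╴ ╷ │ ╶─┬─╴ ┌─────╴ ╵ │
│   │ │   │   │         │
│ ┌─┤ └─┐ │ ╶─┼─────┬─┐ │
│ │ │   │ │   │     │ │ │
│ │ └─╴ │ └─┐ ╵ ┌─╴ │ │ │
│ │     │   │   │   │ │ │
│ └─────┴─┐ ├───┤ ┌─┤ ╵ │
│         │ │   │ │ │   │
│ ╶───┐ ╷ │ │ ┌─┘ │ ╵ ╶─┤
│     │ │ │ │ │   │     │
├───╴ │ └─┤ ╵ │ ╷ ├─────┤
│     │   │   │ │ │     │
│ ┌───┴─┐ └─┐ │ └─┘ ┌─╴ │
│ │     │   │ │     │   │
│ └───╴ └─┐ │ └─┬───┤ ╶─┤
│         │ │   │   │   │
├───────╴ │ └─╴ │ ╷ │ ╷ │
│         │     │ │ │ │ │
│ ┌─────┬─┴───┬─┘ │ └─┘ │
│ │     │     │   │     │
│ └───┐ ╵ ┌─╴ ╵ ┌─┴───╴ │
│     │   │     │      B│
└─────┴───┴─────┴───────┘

Checking each cell for number of passages:

Junctions found (3+ passages):
  (0, 1): 3 passages
  (0, 6): 3 passages
  (1, 10): 3 passages
  (1, 11): 3 passages
  (4, 0): 3 passages
  (4, 3): 3 passages
  (4, 10): 3 passages
  (5, 8): 3 passages
  (5, 10): 3 passages
  (6, 6): 3 passages
  (8, 3): 3 passages
  (8, 10): 3 passages
  (10, 11): 3 passages
  (11, 6): 3 passages
Total junctions: 14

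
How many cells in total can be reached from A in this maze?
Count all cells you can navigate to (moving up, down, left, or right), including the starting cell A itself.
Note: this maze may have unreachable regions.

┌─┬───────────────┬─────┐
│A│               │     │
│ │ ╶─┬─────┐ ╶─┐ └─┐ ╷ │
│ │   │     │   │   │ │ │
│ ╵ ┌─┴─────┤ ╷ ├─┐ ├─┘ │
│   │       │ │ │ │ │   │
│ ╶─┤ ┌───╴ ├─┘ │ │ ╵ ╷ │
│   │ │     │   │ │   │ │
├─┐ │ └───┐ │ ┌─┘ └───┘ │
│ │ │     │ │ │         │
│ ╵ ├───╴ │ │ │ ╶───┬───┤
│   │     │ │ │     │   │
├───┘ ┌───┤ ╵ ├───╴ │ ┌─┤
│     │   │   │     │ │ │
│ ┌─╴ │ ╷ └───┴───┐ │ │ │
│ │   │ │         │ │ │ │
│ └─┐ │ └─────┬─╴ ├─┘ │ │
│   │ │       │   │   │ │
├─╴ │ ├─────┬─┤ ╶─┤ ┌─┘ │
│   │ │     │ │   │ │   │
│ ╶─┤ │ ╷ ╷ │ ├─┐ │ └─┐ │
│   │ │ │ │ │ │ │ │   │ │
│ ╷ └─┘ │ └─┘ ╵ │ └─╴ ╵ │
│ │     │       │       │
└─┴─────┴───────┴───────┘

Using BFS/flood-fill to find all reachable cells from A:
Maze size: 12 × 12 = 144 total cells
39 cell(s) are walled off and cannot be reached from A.
Reachable cells: 105

Reachable region (· marks reachable cells):

┌─┬───────────────┬─────┐
│A│· · · · · · · ·│· · ·│
│ │ ╶─┬─────┐ ╶─┐ └─┐ ╷ │
│·│· ·│     │· ·│· ·│·│·│
│ ╵ ┌─┴─────┤ ╷ ├─┐ ├─┘ │
│· ·│· · · ·│·│·│·│·│· ·│
│ ╶─┤ ┌───╴ ├─┘ │ │ ╵ ╷ │
│· ·│·│· · ·│· ·│·│· ·│·│
├─┐ │ └───┐ │ ┌─┘ └───┘ │
│·│·│· · ·│·│·│· · · · ·│
│ ╵ ├───╴ │ │ │ ╶───┬───┤
│· ·│· · ·│·│·│· · ·│   │
├───┘ ┌───┤ ╵ ├───╴ │ ┌─┤
│· · ·│   │· ·│· · ·│ │ │
│ ┌─╴ │ ╷ └───┴───┐ │ │ │
│·│· ·│ │         │·│ │ │
│ └─┐ │ └─────┬─╴ ├─┘ │ │
│· ·│·│       │   │   │ │
├─╴ │ ├─────┬─┤ ╶─┤ ┌─┘ │
│· ·│·│· · ·│·│   │ │   │
│ ╶─┤ │ ╷ ╷ │ ├─┐ │ └─┐ │
│· ·│·│·│·│·│·│·│ │   │ │
│ ╷ └─┘ │ └─┘ ╵ │ └─╴ ╵ │
│·│· · ·│· · · ·│       │
└─┴─────┴───────┴───────┘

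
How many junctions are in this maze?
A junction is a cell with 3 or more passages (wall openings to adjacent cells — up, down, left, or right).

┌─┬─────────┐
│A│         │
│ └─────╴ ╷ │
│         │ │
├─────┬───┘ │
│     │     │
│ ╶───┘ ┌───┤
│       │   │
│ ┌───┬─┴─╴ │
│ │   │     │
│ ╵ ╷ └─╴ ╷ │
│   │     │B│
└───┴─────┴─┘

Checking each cell for number of passages:

Junctions found (3+ passages):
  (0, 4): 3 passages
  (3, 0): 3 passages
  (4, 4): 3 passages
  (4, 5): 3 passages
Total junctions: 4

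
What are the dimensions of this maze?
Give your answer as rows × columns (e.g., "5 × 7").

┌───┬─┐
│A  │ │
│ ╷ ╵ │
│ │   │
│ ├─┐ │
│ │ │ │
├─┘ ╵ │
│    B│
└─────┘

Counting the maze dimensions:
Rows (vertical): 4
Columns (horizontal): 3
Dimensions: 4 × 3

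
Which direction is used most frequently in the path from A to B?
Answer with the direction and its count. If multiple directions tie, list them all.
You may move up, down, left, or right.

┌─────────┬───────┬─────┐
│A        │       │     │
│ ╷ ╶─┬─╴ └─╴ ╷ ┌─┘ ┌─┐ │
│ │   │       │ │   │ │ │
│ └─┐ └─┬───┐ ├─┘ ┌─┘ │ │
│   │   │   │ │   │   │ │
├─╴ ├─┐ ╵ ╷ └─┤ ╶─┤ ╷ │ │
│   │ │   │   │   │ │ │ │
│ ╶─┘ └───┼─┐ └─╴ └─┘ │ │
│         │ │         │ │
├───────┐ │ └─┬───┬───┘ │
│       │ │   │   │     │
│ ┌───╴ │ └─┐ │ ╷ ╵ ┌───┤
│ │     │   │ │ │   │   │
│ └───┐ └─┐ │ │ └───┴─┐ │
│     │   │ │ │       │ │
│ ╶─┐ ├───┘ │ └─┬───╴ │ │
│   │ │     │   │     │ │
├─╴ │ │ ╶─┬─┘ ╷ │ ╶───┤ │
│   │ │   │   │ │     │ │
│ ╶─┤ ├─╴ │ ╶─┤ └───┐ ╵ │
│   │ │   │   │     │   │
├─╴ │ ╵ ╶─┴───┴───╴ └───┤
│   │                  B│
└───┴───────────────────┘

Directions: down, down, right, down, left, down, right, right, right, right, down, down, right, down, down, left, left, down, right, down, left, down, right, right, right, right, right, right, right, right
Counts: {'down': 11, 'right': 15, 'left': 4}
Most common: right (15 times)

Solution:

┌─────────┬───────┬─────┐
│A        │       │     │
│ ╷ ╶─┬─╴ └─╴ ╷ ┌─┘ ┌─┐ │
│↓│   │       │ │   │ │ │
│ └─┐ └─┬───┐ ├─┘ ┌─┘ │ │
│↳ ↓│   │   │ │   │   │ │
├─╴ ├─┐ ╵ ╷ └─┤ ╶─┤ ╷ │ │
│↓ ↲│ │   │   │   │ │ │ │
│ ╶─┘ └───┼─┐ └─╴ └─┘ │ │
│↳ → → → ↓│ │         │ │
├───────┐ │ └─┬───┬───┘ │
│       │↓│   │   │     │
│ ┌───╴ │ └─┐ │ ╷ ╵ ┌───┤
│ │     │↳ ↓│ │ │   │   │
│ └───┐ └─┐ │ │ └───┴─┐ │
│     │   │↓│ │       │ │
│ ╶─┐ ├───┘ │ └─┬───╴ │ │
│   │ │↓ ← ↲│   │     │ │
├─╴ │ │ ╶─┬─┘ ╷ │ ╶───┤ │
│   │ │↳ ↓│   │ │     │ │
│ ╶─┤ ├─╴ │ ╶─┤ └───┐ ╵ │
│   │ │↓ ↲│   │     │   │
├─╴ │ ╵ ╶─┴───┴───╴ └───┤
│   │  ↳ → → → → → → → B│
└───┴───────────────────┘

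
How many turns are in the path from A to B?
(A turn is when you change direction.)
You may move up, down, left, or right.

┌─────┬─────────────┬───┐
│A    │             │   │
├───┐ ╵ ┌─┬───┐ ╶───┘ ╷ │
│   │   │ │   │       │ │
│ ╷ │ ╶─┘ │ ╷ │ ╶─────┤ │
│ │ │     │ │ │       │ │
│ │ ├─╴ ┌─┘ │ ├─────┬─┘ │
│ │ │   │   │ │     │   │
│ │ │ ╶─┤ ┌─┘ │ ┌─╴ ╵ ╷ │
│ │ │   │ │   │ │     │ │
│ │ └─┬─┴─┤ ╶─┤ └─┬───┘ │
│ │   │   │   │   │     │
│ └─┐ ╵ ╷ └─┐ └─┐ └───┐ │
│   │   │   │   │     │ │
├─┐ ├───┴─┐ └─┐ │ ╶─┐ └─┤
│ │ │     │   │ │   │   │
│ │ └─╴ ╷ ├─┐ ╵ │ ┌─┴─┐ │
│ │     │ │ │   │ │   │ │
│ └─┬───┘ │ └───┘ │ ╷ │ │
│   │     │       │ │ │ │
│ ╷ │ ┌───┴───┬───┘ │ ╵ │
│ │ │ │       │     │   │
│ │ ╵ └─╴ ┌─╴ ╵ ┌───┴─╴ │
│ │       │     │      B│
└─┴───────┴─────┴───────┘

Directions: right, right, down, right, up, right, right, right, right, down, right, right, right, up, right, down, down, down, left, down, left, up, left, left, down, down, right, down, right, right, down, right, down, down, down, down
Number of turns: 21

Solution:

┌─────┬─────────────┬───┐
│A → ↓│↱ → → → ↓    │↱ ↓│
├───┐ ╵ ┌─┬───┐ ╶───┘ ╷ │
│   │↳ ↑│ │   │↳ → → ↑│↓│
│ ╷ │ ╶─┘ │ ╷ │ ╶─────┤ │
│ │ │     │ │ │       │↓│
│ │ ├─╴ ┌─┘ │ ├─────┬─┘ │
│ │ │   │   │ │↓ ← ↰│↓ ↲│
│ │ │ ╶─┤ ┌─┘ │ ┌─╴ ╵ ╷ │
│ │ │   │ │   │↓│  ↑ ↲│ │
│ │ └─┬─┴─┤ ╶─┤ └─┬───┘ │
│ │   │   │   │↳ ↓│     │
│ └─┐ ╵ ╷ └─┐ └─┐ └───┐ │
│   │   │   │   │↳ → ↓│ │
├─┐ ├───┴─┐ └─┐ │ ╶─┐ └─┤
│ │ │     │   │ │   │↳ ↓│
│ │ └─╴ ╷ ├─┐ ╵ │ ┌─┴─┐ │
│ │     │ │ │   │ │   │↓│
│ └─┬───┘ │ └───┘ │ ╷ │ │
│   │     │       │ │ │↓│
│ ╷ │ ┌───┴───┬───┘ │ ╵ │
│ │ │ │       │     │  ↓│
│ │ ╵ └─╴ ┌─╴ ╵ ┌───┴─╴ │
│ │       │     │      B│
└─┴───────┴─────┴───────┘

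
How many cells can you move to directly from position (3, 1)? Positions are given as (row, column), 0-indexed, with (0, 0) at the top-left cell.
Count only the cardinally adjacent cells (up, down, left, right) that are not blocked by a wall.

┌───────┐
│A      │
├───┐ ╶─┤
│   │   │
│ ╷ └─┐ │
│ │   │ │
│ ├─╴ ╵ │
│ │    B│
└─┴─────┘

Checking passable neighbors of (3, 1):
Neighbors: (3, 2)
Count: 1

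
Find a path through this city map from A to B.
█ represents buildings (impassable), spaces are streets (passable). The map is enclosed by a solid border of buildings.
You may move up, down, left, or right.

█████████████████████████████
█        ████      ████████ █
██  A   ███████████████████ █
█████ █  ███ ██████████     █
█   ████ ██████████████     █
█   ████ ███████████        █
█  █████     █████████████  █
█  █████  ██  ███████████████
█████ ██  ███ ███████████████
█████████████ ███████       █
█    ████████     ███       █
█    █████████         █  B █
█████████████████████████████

Finding the shortest path from A to B:
Movement: cardinal only
Path length: 33 steps
Directions: right → right → right → down → right → down → down → down → right → right → right → right → down → right → down → down → down → right → down → right → right → right → right → right → right → right → up → right → right → right → down → right → right

Solution:

█████████████████████████████
█        ████      ████████ █
██  A→→↓███████████████████ █
█████ █↳↓███ ██████████     █
█   ████↓██████████████     █
█   ████↓███████████        █
█  █████↳→→→↓█████████████  █
█  █████  ██↳↓███████████████
█████ ██  ███↓███████████████
█████████████↓███████       █
█    ████████↳↓   ███↱→→↓   █
█    █████████↳→→→→→→↑ █↳→B █
█████████████████████████████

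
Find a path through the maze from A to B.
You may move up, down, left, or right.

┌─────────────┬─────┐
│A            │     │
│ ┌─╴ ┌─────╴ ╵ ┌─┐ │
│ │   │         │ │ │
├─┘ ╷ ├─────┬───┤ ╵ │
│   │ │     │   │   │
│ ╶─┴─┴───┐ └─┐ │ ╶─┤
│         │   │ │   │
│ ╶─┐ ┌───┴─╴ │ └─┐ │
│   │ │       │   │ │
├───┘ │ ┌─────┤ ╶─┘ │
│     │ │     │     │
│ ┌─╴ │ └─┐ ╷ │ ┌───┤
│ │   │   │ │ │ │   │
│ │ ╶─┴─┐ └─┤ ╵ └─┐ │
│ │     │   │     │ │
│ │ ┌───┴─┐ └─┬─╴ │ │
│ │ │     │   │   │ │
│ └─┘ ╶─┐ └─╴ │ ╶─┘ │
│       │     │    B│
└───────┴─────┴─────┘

Finding the shortest path through the maze:
Path length: 28 steps
Directions: right → right → right → right → right → right → down → right → up → right → right → down → down → left → down → right → down → down → left → left → down → down → right → down → left → down → right → right

Solution:

┌─────────────┬─────┐
│A → → → → → ↓│↱ → ↓│
│ ┌─╴ ┌─────╴ ╵ ┌─┐ │
│ │   │      ↳ ↑│ │↓│
├─┘ ╷ ├─────┬───┤ ╵ │
│   │ │     │   │↓ ↲│
│ ╶─┴─┴───┐ └─┐ │ ╶─┤
│         │   │ │↳ ↓│
│ ╶─┐ ┌───┴─╴ │ └─┐ │
│   │ │       │   │↓│
├───┘ │ ┌─────┤ ╶─┘ │
│     │ │     │↓ ← ↲│
│ ┌─╴ │ └─┐ ╷ │ ┌───┤
│ │   │   │ │ │↓│   │
│ │ ╶─┴─┐ └─┤ ╵ └─┐ │
│ │     │   │  ↳ ↓│ │
│ │ ┌───┴─┐ └─┬─╴ │ │
│ │ │     │   │↓ ↲│ │
│ └─┘ ╶─┐ └─╴ │ ╶─┘ │
│       │     │↳ → B│
└───────┴─────┴─────┘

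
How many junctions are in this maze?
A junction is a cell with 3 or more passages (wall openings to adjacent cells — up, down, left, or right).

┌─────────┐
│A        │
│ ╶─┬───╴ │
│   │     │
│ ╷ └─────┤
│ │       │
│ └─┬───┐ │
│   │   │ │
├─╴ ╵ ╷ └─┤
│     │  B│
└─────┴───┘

Checking each cell for number of passages:

Junctions found (3+ passages):
  (1, 0): 3 passages
  (4, 1): 3 passages
Total junctions: 2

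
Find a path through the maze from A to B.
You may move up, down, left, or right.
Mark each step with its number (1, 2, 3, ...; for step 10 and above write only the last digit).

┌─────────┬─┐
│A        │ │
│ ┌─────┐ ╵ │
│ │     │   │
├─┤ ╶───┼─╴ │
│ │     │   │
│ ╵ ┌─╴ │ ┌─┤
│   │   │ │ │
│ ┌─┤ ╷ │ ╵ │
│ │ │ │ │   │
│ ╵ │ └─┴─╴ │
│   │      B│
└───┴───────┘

Finding the shortest path through the maze:
Path length: 12 steps
Directions: right → right → right → right → down → right → down → left → down → down → right → down

Solution:

┌─────────┬─┐
│A 1 2 3 4│ │
│ ┌─────┐ ╵ │
│ │     │5 6│
├─┤ ╶───┼─╴ │
│ │     │8 7│
│ ╵ ┌─╴ │ ┌─┤
│   │   │9│ │
│ ┌─┤ ╷ │ ╵ │
│ │ │ │ │0 1│
│ ╵ │ └─┴─╴ │
│   │      B│
└───┴───────┘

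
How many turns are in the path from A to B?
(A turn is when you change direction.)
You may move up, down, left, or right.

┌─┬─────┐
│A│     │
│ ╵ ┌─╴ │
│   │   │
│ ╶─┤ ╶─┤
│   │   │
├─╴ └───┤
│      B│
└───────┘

Directions: down, down, right, down, right, right
Number of turns: 3

Solution:

┌─┬─────┐
│A│     │
│ ╵ ┌─╴ │
│↓  │   │
│ ╶─┤ ╶─┤
│↳ ↓│   │
├─╴ └───┤
│  ↳ → B│
└───────┘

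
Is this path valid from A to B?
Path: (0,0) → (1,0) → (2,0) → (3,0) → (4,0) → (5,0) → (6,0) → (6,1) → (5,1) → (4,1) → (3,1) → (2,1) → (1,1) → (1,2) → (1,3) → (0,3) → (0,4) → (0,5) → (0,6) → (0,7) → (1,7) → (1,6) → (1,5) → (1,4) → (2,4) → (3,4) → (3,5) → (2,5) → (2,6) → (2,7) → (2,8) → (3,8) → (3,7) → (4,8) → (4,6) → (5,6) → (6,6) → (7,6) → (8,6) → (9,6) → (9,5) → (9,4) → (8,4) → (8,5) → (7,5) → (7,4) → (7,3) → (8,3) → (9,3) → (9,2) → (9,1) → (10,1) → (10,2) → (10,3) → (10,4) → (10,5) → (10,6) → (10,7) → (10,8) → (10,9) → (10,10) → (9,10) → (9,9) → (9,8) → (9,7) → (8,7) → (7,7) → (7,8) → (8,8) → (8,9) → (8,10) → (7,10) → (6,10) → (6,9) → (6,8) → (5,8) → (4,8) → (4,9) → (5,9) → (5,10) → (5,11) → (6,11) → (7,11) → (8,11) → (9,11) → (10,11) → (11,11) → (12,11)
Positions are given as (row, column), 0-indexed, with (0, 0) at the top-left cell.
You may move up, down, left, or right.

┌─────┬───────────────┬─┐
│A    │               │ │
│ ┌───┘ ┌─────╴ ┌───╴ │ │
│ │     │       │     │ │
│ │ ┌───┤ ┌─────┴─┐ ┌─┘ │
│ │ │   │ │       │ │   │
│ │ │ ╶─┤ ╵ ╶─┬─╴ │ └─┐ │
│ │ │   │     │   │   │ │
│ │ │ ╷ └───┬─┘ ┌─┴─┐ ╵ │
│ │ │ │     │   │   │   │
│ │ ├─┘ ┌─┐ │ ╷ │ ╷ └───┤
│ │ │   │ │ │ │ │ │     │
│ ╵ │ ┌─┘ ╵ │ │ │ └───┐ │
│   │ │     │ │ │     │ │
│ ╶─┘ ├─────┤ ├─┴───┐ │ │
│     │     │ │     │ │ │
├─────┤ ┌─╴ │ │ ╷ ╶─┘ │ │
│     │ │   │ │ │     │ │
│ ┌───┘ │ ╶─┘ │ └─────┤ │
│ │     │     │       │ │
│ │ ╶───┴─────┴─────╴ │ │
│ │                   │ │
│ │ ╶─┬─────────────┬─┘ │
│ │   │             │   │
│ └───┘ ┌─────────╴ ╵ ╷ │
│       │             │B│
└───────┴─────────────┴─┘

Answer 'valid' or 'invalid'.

Checking path validity:
Result: Invalid move at step 33: cannot move from (3, 7) to (4, 8).

invalid

Correct solution:

┌─────┬───────────────┬─┐
│A    │↱ → → → ↓      │ │
│ ┌───┘ ┌─────╴ ┌───╴ │ │
│↓│↱ → ↑│↓ ← ← ↲│     │ │
│ │ ┌───┤ ┌─────┴─┐ ┌─┘ │
│↓│↑│   │↓│↱ → → ↓│ │   │
│ │ │ ╶─┤ ╵ ╶─┬─╴ │ └─┐ │
│↓│↑│   │↳ ↑  │↓ ↲│   │ │
│ │ │ ╷ └───┬─┘ ┌─┴─┐ ╵ │
│↓│↑│ │     │↓ ↲│↱ ↓│   │
│ │ ├─┘ ┌─┐ │ ╷ │ ╷ └───┤
│↓│↑│   │ │ │↓│ │↑│↳ → ↓│
│ ╵ │ ┌─┘ ╵ │ │ │ └───┐ │
│↳ ↑│ │     │↓│ │↑ ← ↰│↓│
│ ╶─┘ ├─────┤ ├─┴───┐ │ │
│     │↓ ← ↰│↓│↱ ↓  │↑│↓│
├─────┤ ┌─╴ │ │ ╷ ╶─┘ │ │
│     │↓│↱ ↑│↓│↑│↳ → ↑│↓│
│ ┌───┘ │ ╶─┘ │ └─────┤ │
│ │↓ ← ↲│↑ ← ↲│↑ ← ← ↰│↓│
│ │ ╶───┴─────┴─────╴ │ │
│ │↳ → → → → → → → → ↑│↓│
│ │ ╶─┬─────────────┬─┘ │
│ │   │             │  ↓│
│ └───┘ ┌─────────╴ ╵ ╷ │
│       │             │B│
└───────┴─────────────┴─┘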